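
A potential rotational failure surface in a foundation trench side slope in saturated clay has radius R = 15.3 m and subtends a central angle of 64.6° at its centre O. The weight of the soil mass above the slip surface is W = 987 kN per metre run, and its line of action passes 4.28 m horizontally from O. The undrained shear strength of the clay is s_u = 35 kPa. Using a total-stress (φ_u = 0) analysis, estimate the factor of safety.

Taking moments about the centre O, the resisting moment is provided by the undrained shear strength acting along the arc:
Arc length L_a = R·θ = 15.3·(64.6°·π/180) = 15.3·1.1275 = 17.25 m
M_R = s_u·L_a·R = 35·17.25·15.3 = 9237.6 kN·m/m
M_D = W·d = 987·4.28 = 4224.4 kN·m/m
FS = M_R / M_D = 9237.6 / 4224.4 = 2.187

FS = 2.19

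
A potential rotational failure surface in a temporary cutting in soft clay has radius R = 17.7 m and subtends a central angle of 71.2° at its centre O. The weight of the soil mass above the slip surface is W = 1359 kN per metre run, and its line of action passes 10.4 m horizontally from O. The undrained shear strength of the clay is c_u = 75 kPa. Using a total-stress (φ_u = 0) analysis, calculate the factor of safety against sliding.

FS = 2.07

Taking moments about the centre O, the resisting moment is provided by the undrained shear strength acting along the arc:
Arc length L_a = R·θ = 17.7·(71.2°·π/180) = 17.7·1.2427 = 22.00 m
M_R = c_u·L_a·R = 75·22.00·17.7 = 29198.8 kN·m/m
M_D = W·d = 1359·10.4 = 14133.6 kN·m/m
FS = M_R / M_D = 29198.8 / 14133.6 = 2.066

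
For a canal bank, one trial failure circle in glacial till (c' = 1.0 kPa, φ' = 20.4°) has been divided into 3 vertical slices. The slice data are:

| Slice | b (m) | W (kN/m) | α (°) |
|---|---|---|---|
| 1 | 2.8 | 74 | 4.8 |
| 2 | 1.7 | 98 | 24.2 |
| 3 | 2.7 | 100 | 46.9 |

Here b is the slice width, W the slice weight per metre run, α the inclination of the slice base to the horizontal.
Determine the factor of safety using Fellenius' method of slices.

FS = 0.79

Ordinary method of slices: FS = Σ[c'·Δl_i + (W_i cosα_i)·tanφ'] / Σ W_i sinα_i, with Δl_i = b_i / cosα_i.
Slice 1: Δl = 2.8/cos4.8° = 2.810 m; N'_1 = 74·cos4.8° = 73.7; c'Δl = 2.81; W sinα = 6.2
Slice 2: Δl = 1.7/cos24.2° = 1.864 m; N'_2 = 98·cos24.2° = 89.4; c'Δl = 1.86; W sinα = 40.2
Slice 3: Δl = 2.7/cos46.9° = 3.952 m; N'_3 = 100·cos46.9° = 68.3; c'Δl = 3.95; W sinα = 73.0
Σc'Δl = 8.6 kN/m; ΣN' = 231.5 kN/m; ΣW sinα = 119.4 kN/m
Resisting = 8.6 + 231.5·tan20.4° = 8.6 + 86.1 = 94.7 kN/m
FS = 94.7 / 119.4 = 0.793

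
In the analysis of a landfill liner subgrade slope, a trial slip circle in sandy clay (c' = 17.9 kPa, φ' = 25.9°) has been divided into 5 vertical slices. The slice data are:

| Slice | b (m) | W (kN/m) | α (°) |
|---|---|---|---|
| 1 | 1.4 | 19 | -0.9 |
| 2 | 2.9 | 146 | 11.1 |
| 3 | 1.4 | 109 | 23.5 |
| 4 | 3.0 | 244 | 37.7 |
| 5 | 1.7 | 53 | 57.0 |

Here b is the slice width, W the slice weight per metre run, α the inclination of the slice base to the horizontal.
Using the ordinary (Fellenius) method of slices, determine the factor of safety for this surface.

FS = 1.75

Ordinary method of slices: FS = Σ[c'·Δl_i + (W_i cosα_i)·tanφ'] / Σ W_i sinα_i, with Δl_i = b_i / cosα_i.
Slice 1: Δl = 1.4/cos(-0.9°) = 1.400 m; N'_1 = 19·cos(-0.9°) = 19.0; c'Δl = 25.06; W sinα = -0.3
Slice 2: Δl = 2.9/cos11.1° = 2.955 m; N'_2 = 146·cos11.1° = 143.3; c'Δl = 52.90; W sinα = 28.1
Slice 3: Δl = 1.4/cos23.5° = 1.527 m; N'_3 = 109·cos23.5° = 100.0; c'Δl = 27.33; W sinα = 43.5
Slice 4: Δl = 3.0/cos37.7° = 3.792 m; N'_4 = 244·cos37.7° = 193.1; c'Δl = 67.87; W sinα = 149.2
Slice 5: Δl = 1.7/cos57.0° = 3.121 m; N'_5 = 53·cos57.0° = 28.9; c'Δl = 55.87; W sinα = 44.4
Σc'Δl = 229.0 kN/m; ΣN' = 484.2 kN/m; ΣW sinα = 264.9 kN/m
Resisting = 229.0 + 484.2·tan25.9° = 229.0 + 235.1 = 464.1 kN/m
FS = 464.1 / 264.9 = 1.752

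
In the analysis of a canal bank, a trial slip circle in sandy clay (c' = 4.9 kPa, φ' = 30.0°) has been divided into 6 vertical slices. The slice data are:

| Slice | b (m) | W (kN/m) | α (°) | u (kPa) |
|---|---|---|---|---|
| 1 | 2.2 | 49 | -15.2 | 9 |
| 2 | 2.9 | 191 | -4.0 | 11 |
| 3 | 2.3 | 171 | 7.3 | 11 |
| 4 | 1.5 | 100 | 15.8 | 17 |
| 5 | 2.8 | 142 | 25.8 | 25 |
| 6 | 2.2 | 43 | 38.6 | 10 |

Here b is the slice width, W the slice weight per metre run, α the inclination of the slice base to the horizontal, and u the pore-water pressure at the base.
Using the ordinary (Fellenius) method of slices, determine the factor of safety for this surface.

Ordinary method of slices: FS = Σ[c'·Δl_i + (W_i cosα_i − u_i·Δl_i)·tanφ'] / Σ W_i sinα_i, with Δl_i = b_i / cosα_i.
Slice 1: Δl = 2.2/cos(-15.2°) = 2.280 m; N'_1 = 49·cos(-15.2°) − 9·2.280 = 26.8; c'Δl = 11.17; W sinα = -12.8
Slice 2: Δl = 2.9/cos(-4.0°) = 2.907 m; N'_2 = 191·cos(-4.0°) − 11·2.907 = 158.6; c'Δl = 14.24; W sinα = -13.3
Slice 3: Δl = 2.3/cos7.3° = 2.319 m; N'_3 = 171·cos7.3° − 11·2.319 = 144.1; c'Δl = 11.36; W sinα = 21.7
Slice 4: Δl = 1.5/cos15.8° = 1.559 m; N'_4 = 100·cos15.8° − 17·1.559 = 69.7; c'Δl = 7.64; W sinα = 27.2
Slice 5: Δl = 2.8/cos25.8° = 3.110 m; N'_5 = 142·cos25.8° − 25·3.110 = 50.1; c'Δl = 15.24; W sinα = 61.8
Slice 6: Δl = 2.2/cos38.6° = 2.815 m; N'_6 = 43·cos38.6° − 10·2.815 = 5.5; c'Δl = 13.79; W sinα = 26.8
Σc'Δl = 73.4 kN/m; ΣN' = 454.7 kN/m; ΣW sinα = 111.4 kN/m
Resisting = 73.4 + 454.7·tan30.0° = 73.4 + 262.5 = 336.0 kN/m
FS = 336.0 / 111.4 = 3.015

FS = 3.02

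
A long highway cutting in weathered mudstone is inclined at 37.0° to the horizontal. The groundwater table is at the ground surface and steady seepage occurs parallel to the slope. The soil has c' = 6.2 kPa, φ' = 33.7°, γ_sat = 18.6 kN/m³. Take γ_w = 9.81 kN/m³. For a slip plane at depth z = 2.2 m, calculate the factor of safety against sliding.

With seepage parallel to the slope and the water table at the surface, the effective normal stress on the slip plane uses the buoyant unit weight γ' = γ_sat − γ_w while the driving shear stress uses γ_sat:
FS = [c' + γ' z cos²β tanφ'] / [γ_sat z sinβ cosβ]
γ' = 18.6 − 9.81 = 8.79 kN/m³
Numerator = 6.2 + 8.79·2.2·cos²37.0°·tan33.7° = 6.2 + 8.79·2.2·0.6378·0.6669 = 14.426 kPa
Denominator = 18.6·2.2·sin37.0°·cos37.0° = 18.6·2.2·0.6018·0.7986 = 19.667 kPa
FS = 14.426 / 19.667 = 0.733

FS = 0.73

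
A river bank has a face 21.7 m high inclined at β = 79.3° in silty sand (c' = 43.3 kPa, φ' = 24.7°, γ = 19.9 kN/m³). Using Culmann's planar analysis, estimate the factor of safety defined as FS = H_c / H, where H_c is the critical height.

H_c = (4c'/γ) · sinβ cosφ' / [1 − cos(β − φ')]
    = (4·43.3/19.9) · sin79.3°·cos24.7° / [1 − cos54.6°]
    = 8.704 · 0.8927 / 0.4207 = 18.47 m
FS = H_c / H = 18.47 / 21.7 = 0.851

FS = 0.85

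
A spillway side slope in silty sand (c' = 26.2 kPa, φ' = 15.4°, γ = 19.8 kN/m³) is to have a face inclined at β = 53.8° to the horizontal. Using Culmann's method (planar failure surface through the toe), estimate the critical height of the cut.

H_c = 19.04 m

Culmann's analysis gives the critical failure plane at α_cr = (β + φ')/2 = (53.8 + 15.4)/2 = 34.6°, and the critical height
H_c = (4c'/γ) · sinβ cosφ' / [1 − cos(β − φ')]
    = (4·26.2/19.8) · sin53.8°·cos15.4° / [1 − cos(38.4°)]
    = 5.293 · 0.8070·0.9641 / [1 − 0.7837]
    = 5.293 · 0.7780 / 0.2163
    = 19.04 m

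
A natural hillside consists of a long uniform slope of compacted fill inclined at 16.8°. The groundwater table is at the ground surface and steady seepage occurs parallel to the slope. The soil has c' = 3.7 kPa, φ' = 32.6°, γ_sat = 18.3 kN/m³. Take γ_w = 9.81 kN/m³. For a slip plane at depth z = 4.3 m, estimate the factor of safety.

With seepage parallel to the slope and the water table at the surface, the effective normal stress on the slip plane uses the buoyant unit weight γ' = γ_sat − γ_w while the driving shear stress uses γ_sat:
FS = [c' + γ' z cos²β tanφ'] / [γ_sat z sinβ cosβ]
γ' = 18.3 − 9.81 = 8.49 kN/m³
Numerator = 3.7 + 8.49·4.3·cos²16.8°·tan32.6° = 3.7 + 8.49·4.3·0.9165·0.6395 = 25.097 kPa
Denominator = 18.3·4.3·sin16.8°·cos16.8° = 18.3·4.3·0.2890·0.9573 = 21.773 kPa
FS = 25.097 / 21.773 = 1.153

FS = 1.15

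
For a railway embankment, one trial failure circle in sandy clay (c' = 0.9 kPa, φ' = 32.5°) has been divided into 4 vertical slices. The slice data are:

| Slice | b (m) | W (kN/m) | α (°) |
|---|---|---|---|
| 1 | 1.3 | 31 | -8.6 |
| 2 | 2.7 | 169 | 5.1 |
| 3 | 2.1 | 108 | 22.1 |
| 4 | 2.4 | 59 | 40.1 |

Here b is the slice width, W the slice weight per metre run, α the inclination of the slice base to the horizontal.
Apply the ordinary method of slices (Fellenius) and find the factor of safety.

Ordinary method of slices: FS = Σ[c'·Δl_i + (W_i cosα_i)·tanφ'] / Σ W_i sinα_i, with Δl_i = b_i / cosα_i.
Slice 1: Δl = 1.3/cos(-8.6°) = 1.315 m; N'_1 = 31·cos(-8.6°) = 30.7; c'Δl = 1.18; W sinα = -4.6
Slice 2: Δl = 2.7/cos5.1° = 2.711 m; N'_2 = 169·cos5.1° = 168.3; c'Δl = 2.44; W sinα = 15.0
Slice 3: Δl = 2.1/cos22.1° = 2.267 m; N'_3 = 108·cos22.1° = 100.1; c'Δl = 2.04; W sinα = 40.6
Slice 4: Δl = 2.4/cos40.1° = 3.138 m; N'_4 = 59·cos40.1° = 45.1; c'Δl = 2.82; W sinα = 38.0
Σc'Δl = 8.5 kN/m; ΣN' = 344.2 kN/m; ΣW sinα = 89.0 kN/m
Resisting = 8.5 + 344.2·tan32.5° = 8.5 + 219.3 = 227.8 kN/m
FS = 227.8 / 89.0 = 2.558

FS = 2.56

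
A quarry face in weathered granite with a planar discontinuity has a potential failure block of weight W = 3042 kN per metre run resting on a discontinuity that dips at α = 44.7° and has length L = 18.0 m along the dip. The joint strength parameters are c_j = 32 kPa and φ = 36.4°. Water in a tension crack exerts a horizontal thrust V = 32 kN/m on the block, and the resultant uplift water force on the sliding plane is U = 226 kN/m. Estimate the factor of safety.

Resolving the block weight along and normal to the plane and applying the Mohr–Coulomb strength on the joint:
N' = W cosα − U − V sinα = 3042·cos44.7° − 226 − 32·sin44.7° = 1913.7 kN/m
Driving force T = W sinα + V cosα = 3042·sin44.7° + 32·cos44.7° = 2162.5 kN/m
Resisting force R = c_j·L + N'·tanφ = 32·18.0 + 1913.7·tan36.4° = 576.0 + 1410.9 = 1986.9 kN/m
FS = R / T = 1986.9 / 2162.5 = 0.919

FS = 0.92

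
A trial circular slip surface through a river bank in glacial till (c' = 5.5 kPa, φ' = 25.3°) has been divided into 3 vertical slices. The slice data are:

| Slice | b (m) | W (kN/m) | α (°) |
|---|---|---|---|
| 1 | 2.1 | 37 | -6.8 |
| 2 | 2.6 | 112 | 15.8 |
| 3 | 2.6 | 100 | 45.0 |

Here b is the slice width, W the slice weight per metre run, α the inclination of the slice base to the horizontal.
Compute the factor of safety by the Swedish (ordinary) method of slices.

Ordinary method of slices: FS = Σ[c'·Δl_i + (W_i cosα_i)·tanφ'] / Σ W_i sinα_i, with Δl_i = b_i / cosα_i.
Slice 1: Δl = 2.1/cos(-6.8°) = 2.115 m; N'_1 = 37·cos(-6.8°) = 36.7; c'Δl = 11.63; W sinα = -4.4
Slice 2: Δl = 2.6/cos15.8° = 2.702 m; N'_2 = 112·cos15.8° = 107.8; c'Δl = 14.86; W sinα = 30.5
Slice 3: Δl = 2.6/cos45.0° = 3.677 m; N'_3 = 100·cos45.0° = 70.7; c'Δl = 20.22; W sinα = 70.7
Σc'Δl = 46.7 kN/m; ΣN' = 215.2 kN/m; ΣW sinα = 96.8 kN/m
Resisting = 46.7 + 215.2·tan25.3° = 46.7 + 101.7 = 148.5 kN/m
FS = 148.5 / 96.8 = 1.533

FS = 1.53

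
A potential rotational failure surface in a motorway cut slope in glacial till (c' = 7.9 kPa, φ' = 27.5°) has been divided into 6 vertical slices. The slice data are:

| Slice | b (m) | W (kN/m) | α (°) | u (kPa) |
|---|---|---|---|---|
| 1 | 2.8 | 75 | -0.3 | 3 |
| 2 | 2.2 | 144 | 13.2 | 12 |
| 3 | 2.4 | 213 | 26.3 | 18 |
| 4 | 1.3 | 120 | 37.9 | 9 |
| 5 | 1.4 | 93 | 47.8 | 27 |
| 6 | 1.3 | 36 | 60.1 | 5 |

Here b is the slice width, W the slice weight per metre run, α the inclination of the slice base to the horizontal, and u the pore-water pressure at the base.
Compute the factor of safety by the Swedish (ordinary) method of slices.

Ordinary method of slices: FS = Σ[c'·Δl_i + (W_i cosα_i − u_i·Δl_i)·tanφ'] / Σ W_i sinα_i, with Δl_i = b_i / cosα_i.
Slice 1: Δl = 2.8/cos(-0.3°) = 2.800 m; N'_1 = 75·cos(-0.3°) − 3·2.800 = 66.6; c'Δl = 22.12; W sinα = -0.4
Slice 2: Δl = 2.2/cos13.2° = 2.260 m; N'_2 = 144·cos13.2° − 12·2.260 = 113.1; c'Δl = 17.85; W sinα = 32.9
Slice 3: Δl = 2.4/cos26.3° = 2.677 m; N'_3 = 213·cos26.3° − 18·2.677 = 142.8; c'Δl = 21.15; W sinα = 94.4
Slice 4: Δl = 1.3/cos37.9° = 1.647 m; N'_4 = 120·cos37.9° − 9·1.647 = 79.9; c'Δl = 13.02; W sinα = 73.7
Slice 5: Δl = 1.4/cos47.8° = 2.084 m; N'_5 = 93·cos47.8° − 27·2.084 = 6.2; c'Δl = 16.47; W sinα = 68.9
Slice 6: Δl = 1.3/cos60.1° = 2.608 m; N'_6 = 36·cos60.1° − 5·2.608 = 4.9; c'Δl = 20.60; W sinα = 31.2
Σc'Δl = 111.2 kN/m; ΣN' = 413.4 kN/m; ΣW sinα = 300.7 kN/m
Resisting = 111.2 + 413.4·tan27.5° = 111.2 + 215.2 = 326.4 kN/m
FS = 326.4 / 300.7 = 1.086

FS = 1.09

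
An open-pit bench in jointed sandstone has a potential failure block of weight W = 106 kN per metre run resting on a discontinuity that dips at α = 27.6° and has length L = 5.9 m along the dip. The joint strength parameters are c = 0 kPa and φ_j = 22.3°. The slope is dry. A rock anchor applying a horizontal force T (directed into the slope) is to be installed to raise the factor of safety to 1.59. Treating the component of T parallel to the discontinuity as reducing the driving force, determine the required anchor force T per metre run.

T = 25 kN/m

Resolving forces along and normal to the sliding plane, with the horizontal anchor force T adding T·sinα to the effective normal force and T·cosα acting up the plane against the driving force:
FS = [cL + (W cosα + T sinα) tanφ_j] / [W sinα − T cosα]
Without the anchor: N' = 93.9 kN/m, driving T_d = 49.1 kN/m, resisting R = 0·5.9 + 93.9·tan22.3° = 38.5 kN/m, FS = 0.78.
Setting FS = 1.59 and solving for T:
1.59·(49.1 − T cos27.6°) = 38.5 + T sin27.6°·tan22.3°
T·(sin27.6°·tan22.3° + 1.59·cos27.6°) = 1.59·49.1 − 38.5
T·(0.4633·0.4101 + 1.59·0.8862) = 78.1 − 38.5 = 39.6
T·1.5991 = 39.6
T = 24.7 kN/m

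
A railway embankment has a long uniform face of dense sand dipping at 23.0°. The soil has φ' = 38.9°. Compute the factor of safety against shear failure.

For a dry cohesionless infinite slope the factor of safety is FS = tanφ' / tanβ.
FS = tan38.9° / tan23.0° = 0.8069 / 0.4245 = 1.901

FS = 1.90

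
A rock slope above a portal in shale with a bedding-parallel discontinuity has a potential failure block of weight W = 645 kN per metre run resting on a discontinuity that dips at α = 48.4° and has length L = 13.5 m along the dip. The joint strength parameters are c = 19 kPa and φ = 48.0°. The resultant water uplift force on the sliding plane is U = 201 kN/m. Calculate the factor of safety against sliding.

Resolving the block weight along and normal to the plane and applying the Mohr–Coulomb strength on the joint:
N' = W cosα − U = 645·cos48.4° − 201 = 227.2 kN/m
Driving force T = W sinα = 645·sin48.4° = 482.3 kN/m
Resisting force R = c·L + N'·tanφ = 19·13.5 + 227.2·tan48.0° = 256.5 + 252.4 = 508.9 kN/m
FS = R / T = 508.9 / 482.3 = 1.055

FS = 1.06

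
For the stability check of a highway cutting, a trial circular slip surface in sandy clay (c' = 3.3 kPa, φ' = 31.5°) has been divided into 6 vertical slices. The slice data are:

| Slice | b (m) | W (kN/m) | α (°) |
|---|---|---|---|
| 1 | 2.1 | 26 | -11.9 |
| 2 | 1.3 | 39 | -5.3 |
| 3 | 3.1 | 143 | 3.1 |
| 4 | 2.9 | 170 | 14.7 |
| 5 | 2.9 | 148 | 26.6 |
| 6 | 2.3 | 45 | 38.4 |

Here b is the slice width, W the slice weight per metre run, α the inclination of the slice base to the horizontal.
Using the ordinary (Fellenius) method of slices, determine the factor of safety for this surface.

FS = 2.81

Ordinary method of slices: FS = Σ[c'·Δl_i + (W_i cosα_i)·tanφ'] / Σ W_i sinα_i, with Δl_i = b_i / cosα_i.
Slice 1: Δl = 2.1/cos(-11.9°) = 2.146 m; N'_1 = 26·cos(-11.9°) = 25.4; c'Δl = 7.08; W sinα = -5.4
Slice 2: Δl = 1.3/cos(-5.3°) = 1.306 m; N'_2 = 39·cos(-5.3°) = 38.8; c'Δl = 4.31; W sinα = -3.6
Slice 3: Δl = 3.1/cos3.1° = 3.105 m; N'_3 = 143·cos3.1° = 142.8; c'Δl = 10.24; W sinα = 7.7
Slice 4: Δl = 2.9/cos14.7° = 2.998 m; N'_4 = 170·cos14.7° = 164.4; c'Δl = 9.89; W sinα = 43.1
Slice 5: Δl = 2.9/cos26.6° = 3.243 m; N'_5 = 148·cos26.6° = 132.3; c'Δl = 10.70; W sinα = 66.3
Slice 6: Δl = 2.3/cos38.4° = 2.935 m; N'_6 = 45·cos38.4° = 35.3; c'Δl = 9.68; W sinα = 28.0
Σc'Δl = 51.9 kN/m; ΣN' = 539.1 kN/m; ΣW sinα = 136.1 kN/m
Resisting = 51.9 + 539.1·tan31.5° = 51.9 + 330.4 = 382.3 kN/m
FS = 382.3 / 136.1 = 2.808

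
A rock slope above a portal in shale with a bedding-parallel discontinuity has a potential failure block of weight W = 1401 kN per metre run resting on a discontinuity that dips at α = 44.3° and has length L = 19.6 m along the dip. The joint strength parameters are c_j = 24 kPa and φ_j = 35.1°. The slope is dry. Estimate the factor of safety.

FS = 1.20

Resolving the block weight along and normal to the plane and applying the Mohr–Coulomb strength on the joint:
N' = W cosα = 1401·cos44.3° = 1002.7 kN/m
Driving force T = W sinα = 1401·sin44.3° = 978.5 kN/m
Resisting force R = c_j·L + N'·tanφ_j = 24·19.6 + 1002.7·tan35.1° = 470.4 + 704.7 = 1175.1 kN/m
FS = R / T = 1175.1 / 978.5 = 1.201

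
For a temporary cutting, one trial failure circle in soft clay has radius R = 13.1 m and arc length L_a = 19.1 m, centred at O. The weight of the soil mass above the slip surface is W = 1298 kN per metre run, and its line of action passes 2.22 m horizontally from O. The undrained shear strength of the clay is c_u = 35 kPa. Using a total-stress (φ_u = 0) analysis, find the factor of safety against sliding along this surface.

Taking moments about the centre O, the resisting moment is provided by the undrained shear strength acting along the arc:
M_R = c_u·L_a·R = 35·19.10·13.1 = 8757.4 kN·m/m
M_D = W·d = 1298·2.22 = 2881.6 kN·m/m
FS = M_R / M_D = 8757.4 / 2881.6 = 3.039

FS = 3.04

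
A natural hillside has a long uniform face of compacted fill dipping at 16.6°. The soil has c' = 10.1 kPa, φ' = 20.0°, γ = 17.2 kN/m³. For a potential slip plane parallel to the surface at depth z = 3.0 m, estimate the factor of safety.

FS = 1.94

For an infinite slope with a slip plane parallel to the surface (no pore pressure): FS = [c' + γz cos²β tanφ'] / [γz sinβ cosβ].
γz = 17.2·3.0 = 51.60 kN/m²
Numerator = 10.1 + 51.60·cos²16.6°·tan20.0° = 10.1 + 51.60·0.9184·0.3640 = 27.348 kPa
Denominator = 51.60·sin16.6°·cos16.6° = 51.60·0.2857·0.9583 = 14.127 kPa
FS = 27.348 / 14.127 = 1.936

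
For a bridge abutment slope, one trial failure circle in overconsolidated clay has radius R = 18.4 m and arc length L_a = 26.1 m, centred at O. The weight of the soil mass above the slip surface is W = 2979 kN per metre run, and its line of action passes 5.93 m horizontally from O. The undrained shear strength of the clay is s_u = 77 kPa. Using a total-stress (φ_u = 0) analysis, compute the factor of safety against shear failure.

Taking moments about the centre O, the resisting moment is provided by the undrained shear strength acting along the arc:
M_R = s_u·L_a·R = 77·26.10·18.4 = 36978.5 kN·m/m
M_D = W·d = 2979·5.93 = 17665.5 kN·m/m
FS = M_R / M_D = 36978.5 / 17665.5 = 2.093

FS = 2.09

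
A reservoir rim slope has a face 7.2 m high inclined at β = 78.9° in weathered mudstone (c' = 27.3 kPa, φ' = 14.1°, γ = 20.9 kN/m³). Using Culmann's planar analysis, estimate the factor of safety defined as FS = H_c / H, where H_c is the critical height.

FS = 1.20

H_c = (4c'/γ) · sinβ cosφ' / [1 − cos(β − φ')]
    = (4·27.3/20.9) · sin78.9°·cos14.1° / [1 − cos64.8°]
    = 5.225 · 0.9517 / 0.5742 = 8.66 m
FS = H_c / H = 8.66 / 7.2 = 1.203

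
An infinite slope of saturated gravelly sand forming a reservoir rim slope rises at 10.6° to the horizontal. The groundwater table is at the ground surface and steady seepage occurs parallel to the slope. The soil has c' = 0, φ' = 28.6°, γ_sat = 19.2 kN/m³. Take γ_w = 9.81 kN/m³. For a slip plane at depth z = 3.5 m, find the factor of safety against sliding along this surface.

FS = 1.42

With seepage parallel to the slope and the water table at the surface, the effective normal stress on the slip plane uses the buoyant unit weight γ' = γ_sat − γ_w while the driving shear stress uses γ_sat:
FS = [c' + γ' z cos²β tanφ'] / [γ_sat z sinβ cosβ]
(For c' = 0 this reduces to FS = (γ'/γ_sat)·tanφ'/tanβ.)
γ' = 19.2 − 9.81 = 9.39 kN/m³
Numerator = 0.0 + 9.39·3.5·cos²10.6°·tan28.6° = 0.0 + 9.39·3.5·0.9662·0.5452 = 17.312 kPa
Denominator = 19.2·3.5·sin10.6°·cos10.6° = 19.2·3.5·0.1840·0.9829 = 12.151 kPa
FS = 17.312 / 12.151 = 1.425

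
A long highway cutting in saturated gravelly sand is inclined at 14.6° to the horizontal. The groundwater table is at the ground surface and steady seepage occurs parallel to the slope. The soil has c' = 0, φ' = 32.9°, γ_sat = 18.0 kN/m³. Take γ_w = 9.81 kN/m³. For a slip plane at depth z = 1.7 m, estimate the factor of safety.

FS = 1.13

With seepage parallel to the slope and the water table at the surface, the effective normal stress on the slip plane uses the buoyant unit weight γ' = γ_sat − γ_w while the driving shear stress uses γ_sat:
FS = [c' + γ' z cos²β tanφ'] / [γ_sat z sinβ cosβ]
(For c' = 0 this reduces to FS = (γ'/γ_sat)·tanφ'/tanβ.)
γ' = 18.0 − 9.81 = 8.19 kN/m³
Numerator = 0.0 + 8.19·1.7·cos²14.6°·tan32.9° = 0.0 + 8.19·1.7·0.9365·0.6469 = 8.435 kPa
Denominator = 18.0·1.7·sin14.6°·cos14.6° = 18.0·1.7·0.2521·0.9677 = 7.464 kPa
FS = 8.435 / 7.464 = 1.130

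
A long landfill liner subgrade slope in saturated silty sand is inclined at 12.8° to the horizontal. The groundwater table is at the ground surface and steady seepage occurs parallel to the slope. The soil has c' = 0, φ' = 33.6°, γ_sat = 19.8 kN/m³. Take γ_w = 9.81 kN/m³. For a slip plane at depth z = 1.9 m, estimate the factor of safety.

With seepage parallel to the slope and the water table at the surface, the effective normal stress on the slip plane uses the buoyant unit weight γ' = γ_sat − γ_w while the driving shear stress uses γ_sat:
FS = [c' + γ' z cos²β tanφ'] / [γ_sat z sinβ cosβ]
(For c' = 0 this reduces to FS = (γ'/γ_sat)·tanφ'/tanβ.)
γ' = 19.8 − 9.81 = 9.99 kN/m³
Numerator = 0.0 + 9.99·1.9·cos²12.8°·tan33.6° = 0.0 + 9.99·1.9·0.9509·0.6644 = 11.992 kPa
Denominator = 19.8·1.9·sin12.8°·cos12.8° = 19.8·1.9·0.2215·0.9751 = 8.128 kPa
FS = 11.992 / 8.128 = 1.475

FS = 1.48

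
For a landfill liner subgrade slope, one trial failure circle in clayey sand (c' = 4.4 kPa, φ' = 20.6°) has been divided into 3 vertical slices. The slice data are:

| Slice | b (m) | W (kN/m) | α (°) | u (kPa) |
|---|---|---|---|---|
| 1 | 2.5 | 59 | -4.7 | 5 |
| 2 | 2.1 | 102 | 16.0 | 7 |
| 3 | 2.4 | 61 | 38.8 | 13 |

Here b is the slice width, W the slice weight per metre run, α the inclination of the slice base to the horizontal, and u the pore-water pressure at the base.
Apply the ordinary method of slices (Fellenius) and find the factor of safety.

Ordinary method of slices: FS = Σ[c'·Δl_i + (W_i cosα_i − u_i·Δl_i)·tanφ'] / Σ W_i sinα_i, with Δl_i = b_i / cosα_i.
Slice 1: Δl = 2.5/cos(-4.7°) = 2.508 m; N'_1 = 59·cos(-4.7°) − 5·2.508 = 46.3; c'Δl = 11.04; W sinα = -4.8
Slice 2: Δl = 2.1/cos16.0° = 2.185 m; N'_2 = 102·cos16.0° − 7·2.185 = 82.8; c'Δl = 9.61; W sinα = 28.1
Slice 3: Δl = 2.4/cos38.8° = 3.080 m; N'_3 = 61·cos38.8° − 13·3.080 = 7.5; c'Δl = 13.55; W sinα = 38.2
Σc'Δl = 34.2 kN/m; ΣN' = 136.5 kN/m; ΣW sinα = 61.5 kN/m
Resisting = 34.2 + 136.5·tan20.6° = 34.2 + 51.3 = 85.5 kN/m
FS = 85.5 / 61.5 = 1.390

FS = 1.39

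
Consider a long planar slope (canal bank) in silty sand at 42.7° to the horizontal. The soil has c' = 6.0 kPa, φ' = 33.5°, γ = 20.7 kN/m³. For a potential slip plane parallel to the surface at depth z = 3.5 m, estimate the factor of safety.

FS = 0.88

For an infinite slope with a slip plane parallel to the surface (no pore pressure): FS = [c' + γz cos²β tanφ'] / [γz sinβ cosβ].
γz = 20.7·3.5 = 72.45 kN/m²
Numerator = 6.0 + 72.45·cos²42.7°·tan33.5° = 6.0 + 72.45·0.5401·0.6619 = 31.900 kPa
Denominator = 72.45·sin42.7°·cos42.7° = 72.45·0.6782·0.7349 = 36.108 kPa
FS = 31.900 / 36.108 = 0.883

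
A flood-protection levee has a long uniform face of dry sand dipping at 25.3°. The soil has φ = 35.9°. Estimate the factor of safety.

FS = 1.53

For a dry cohesionless infinite slope the factor of safety is FS = tanφ / tanβ.
FS = tan35.9° / tan25.3° = 0.7239 / 0.4727 = 1.531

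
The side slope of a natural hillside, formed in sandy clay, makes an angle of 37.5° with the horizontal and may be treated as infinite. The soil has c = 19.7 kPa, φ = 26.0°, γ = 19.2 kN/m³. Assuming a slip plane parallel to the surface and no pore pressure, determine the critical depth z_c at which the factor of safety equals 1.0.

z_c = 5.83 m

Setting FS = 1.00 in FS = [c + γz cos²β tanφ] / [γz sinβ cosβ] and solving for z:
z = c / [γ cosβ (FS·sinβ − cosβ·tanφ)]
  = 19.7 / [19.2·cos37.5°·(1.00·sin37.5° − cos37.5°·tan26.0°)]
  = 19.7 / [19.2·0.7934·(1.00·0.6088 − 0.7934·0.4877)]
  = 19.7 / 3.3788 = 5.830 m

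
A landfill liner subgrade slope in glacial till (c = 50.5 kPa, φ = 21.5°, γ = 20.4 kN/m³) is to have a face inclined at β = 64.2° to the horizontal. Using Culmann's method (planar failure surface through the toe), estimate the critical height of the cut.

Culmann's analysis gives the critical failure plane at α_cr = (β + φ)/2 = (64.2 + 21.5)/2 = 42.9°, and the critical height
H_c = (4c/γ) · sinβ cosφ / [1 − cos(β − φ)]
    = (4·50.5/20.4) · sin64.2°·cos21.5° / [1 − cos(42.7°)]
    = 9.902 · 0.9003·0.9304 / [1 − 0.7349]
    = 9.902 · 0.8377 / 0.2651
    = 31.29 m

H_c = 31.29 m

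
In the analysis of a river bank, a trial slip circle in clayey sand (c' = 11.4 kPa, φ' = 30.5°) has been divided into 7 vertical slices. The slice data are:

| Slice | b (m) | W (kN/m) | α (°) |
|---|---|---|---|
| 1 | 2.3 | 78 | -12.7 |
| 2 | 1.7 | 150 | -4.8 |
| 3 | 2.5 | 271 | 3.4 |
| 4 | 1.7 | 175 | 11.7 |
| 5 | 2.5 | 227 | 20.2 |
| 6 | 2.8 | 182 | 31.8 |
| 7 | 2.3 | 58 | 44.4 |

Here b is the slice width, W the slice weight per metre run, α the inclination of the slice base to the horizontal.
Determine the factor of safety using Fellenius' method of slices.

Ordinary method of slices: FS = Σ[c'·Δl_i + (W_i cosα_i)·tanφ'] / Σ W_i sinα_i, with Δl_i = b_i / cosα_i.
Slice 1: Δl = 2.3/cos(-12.7°) = 2.358 m; N'_1 = 78·cos(-12.7°) = 76.1; c'Δl = 26.88; W sinα = -17.1
Slice 2: Δl = 1.7/cos(-4.8°) = 1.706 m; N'_2 = 150·cos(-4.8°) = 149.5; c'Δl = 19.45; W sinα = -12.6
Slice 3: Δl = 2.5/cos3.4° = 2.504 m; N'_3 = 271·cos3.4° = 270.5; c'Δl = 28.55; W sinα = 16.1
Slice 4: Δl = 1.7/cos11.7° = 1.736 m; N'_4 = 175·cos11.7° = 171.4; c'Δl = 19.79; W sinα = 35.5
Slice 5: Δl = 2.5/cos20.2° = 2.664 m; N'_5 = 227·cos20.2° = 213.0; c'Δl = 30.37; W sinα = 78.4
Slice 6: Δl = 2.8/cos31.8° = 3.295 m; N'_6 = 182·cos31.8° = 154.7; c'Δl = 37.56; W sinα = 95.9
Slice 7: Δl = 2.3/cos44.4° = 3.219 m; N'_7 = 58·cos44.4° = 41.4; c'Δl = 36.70; W sinα = 40.6
Σc'Δl = 199.3 kN/m; ΣN' = 1076.6 kN/m; ΣW sinα = 236.7 kN/m
Resisting = 199.3 + 1076.6·tan30.5° = 199.3 + 634.2 = 833.5 kN/m
FS = 833.5 / 236.7 = 3.521

FS = 3.52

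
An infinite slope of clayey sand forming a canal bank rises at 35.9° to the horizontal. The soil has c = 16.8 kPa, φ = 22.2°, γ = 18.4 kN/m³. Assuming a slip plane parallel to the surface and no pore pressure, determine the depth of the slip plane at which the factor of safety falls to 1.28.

z = 2.68 m

Setting FS = 1.28 in FS = [c + γz cos²β tanφ] / [γz sinβ cosβ] and solving for z:
z = c / [γ cosβ (FS·sinβ − cosβ·tanφ)]
  = 16.8 / [18.4·cos35.9°·(1.28·sin35.9° − cos35.9°·tan22.2°)]
  = 16.8 / [18.4·0.8100·(1.28·0.5864 − 0.8100·0.4081)]
  = 16.8 / 6.2598 = 2.684 m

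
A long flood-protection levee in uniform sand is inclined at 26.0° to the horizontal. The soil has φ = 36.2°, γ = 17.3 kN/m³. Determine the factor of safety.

For a dry cohesionless infinite slope the factor of safety is FS = tanφ / tanβ.
FS = tan36.2° / tan26.0° = 0.7319 / 0.4877 = 1.501

FS = 1.50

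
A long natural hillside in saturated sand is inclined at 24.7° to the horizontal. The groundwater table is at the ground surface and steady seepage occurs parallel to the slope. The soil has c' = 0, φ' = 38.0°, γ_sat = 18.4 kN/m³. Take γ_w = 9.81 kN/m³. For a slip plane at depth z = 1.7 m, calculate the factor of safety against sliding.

FS = 0.79

With seepage parallel to the slope and the water table at the surface, the effective normal stress on the slip plane uses the buoyant unit weight γ' = γ_sat − γ_w while the driving shear stress uses γ_sat:
FS = [c' + γ' z cos²β tanφ'] / [γ_sat z sinβ cosβ]
(For c' = 0 this reduces to FS = (γ'/γ_sat)·tanφ'/tanβ.)
γ' = 18.4 − 9.81 = 8.59 kN/m³
Numerator = 0.0 + 8.59·1.7·cos²24.7°·tan38.0° = 0.0 + 8.59·1.7·0.8254·0.7813 = 9.417 kPa
Denominator = 18.4·1.7·sin24.7°·cos24.7° = 18.4·1.7·0.4179·0.9085 = 11.875 kPa
FS = 9.417 / 11.875 = 0.793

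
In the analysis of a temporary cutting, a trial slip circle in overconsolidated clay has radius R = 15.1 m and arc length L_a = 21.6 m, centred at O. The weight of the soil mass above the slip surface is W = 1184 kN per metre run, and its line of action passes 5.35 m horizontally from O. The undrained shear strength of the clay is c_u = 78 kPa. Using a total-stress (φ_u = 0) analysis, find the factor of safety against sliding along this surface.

FS = 4.02

Taking moments about the centre O, the resisting moment is provided by the undrained shear strength acting along the arc:
M_R = c_u·L_a·R = 78·21.60·15.1 = 25440.5 kN·m/m
M_D = W·d = 1184·5.35 = 6334.4 kN·m/m
FS = M_R / M_D = 25440.5 / 6334.4 = 4.016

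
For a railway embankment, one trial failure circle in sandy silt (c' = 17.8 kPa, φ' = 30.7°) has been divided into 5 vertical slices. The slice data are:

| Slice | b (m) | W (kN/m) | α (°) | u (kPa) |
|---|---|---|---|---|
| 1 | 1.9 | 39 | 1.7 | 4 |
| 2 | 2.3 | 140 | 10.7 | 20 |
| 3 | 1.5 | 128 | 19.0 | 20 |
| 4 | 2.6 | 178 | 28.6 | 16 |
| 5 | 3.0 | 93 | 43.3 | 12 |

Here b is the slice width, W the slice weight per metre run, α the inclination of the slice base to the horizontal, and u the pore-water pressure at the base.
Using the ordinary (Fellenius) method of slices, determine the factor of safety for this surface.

Ordinary method of slices: FS = Σ[c'·Δl_i + (W_i cosα_i − u_i·Δl_i)·tanφ'] / Σ W_i sinα_i, with Δl_i = b_i / cosα_i.
Slice 1: Δl = 1.9/cos1.7° = 1.901 m; N'_1 = 39·cos1.7° − 4·1.901 = 31.4; c'Δl = 33.83; W sinα = 1.2
Slice 2: Δl = 2.3/cos10.7° = 2.341 m; N'_2 = 140·cos10.7° − 20·2.341 = 90.8; c'Δl = 41.66; W sinα = 26.0
Slice 3: Δl = 1.5/cos19.0° = 1.586 m; N'_3 = 128·cos19.0° − 20·1.586 = 89.3; c'Δl = 28.24; W sinα = 41.7
Slice 4: Δl = 2.6/cos28.6° = 2.961 m; N'_4 = 178·cos28.6° − 16·2.961 = 108.9; c'Δl = 52.71; W sinα = 85.2
Slice 5: Δl = 3.0/cos43.3° = 4.122 m; N'_5 = 93·cos43.3° − 12·4.122 = 18.2; c'Δl = 73.37; W sinα = 63.8
Σc'Δl = 229.8 kN/m; ΣN' = 338.5 kN/m; ΣW sinα = 217.8 kN/m
Resisting = 229.8 + 338.5·tan30.7° = 229.8 + 201.0 = 430.8 kN/m
FS = 430.8 / 217.8 = 1.978

FS = 1.98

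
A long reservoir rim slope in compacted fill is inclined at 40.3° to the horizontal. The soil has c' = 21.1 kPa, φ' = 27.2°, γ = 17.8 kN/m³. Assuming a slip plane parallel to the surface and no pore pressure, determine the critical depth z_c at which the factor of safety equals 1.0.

z_c = 6.10 m

Setting FS = 1.00 in FS = [c' + γz cos²β tanφ'] / [γz sinβ cosβ] and solving for z:
z = c' / [γ cosβ (FS·sinβ − cosβ·tanφ')]
  = 21.1 / [17.8·cos40.3°·(1.00·sin40.3° − cos40.3°·tan27.2°)]
  = 21.1 / [17.8·0.7627·(1.00·0.6468 − 0.7627·0.5139)]
  = 21.1 / 3.4595 = 6.099 m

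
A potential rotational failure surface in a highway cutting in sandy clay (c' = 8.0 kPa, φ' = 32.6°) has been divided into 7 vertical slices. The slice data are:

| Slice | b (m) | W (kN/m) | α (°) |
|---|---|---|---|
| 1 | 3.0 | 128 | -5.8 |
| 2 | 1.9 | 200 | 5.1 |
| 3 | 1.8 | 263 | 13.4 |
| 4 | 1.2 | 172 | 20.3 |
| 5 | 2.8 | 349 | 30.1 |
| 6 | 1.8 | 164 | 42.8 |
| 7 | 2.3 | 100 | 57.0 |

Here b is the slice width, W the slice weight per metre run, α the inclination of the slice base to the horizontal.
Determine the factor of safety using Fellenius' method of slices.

FS = 1.86

Ordinary method of slices: FS = Σ[c'·Δl_i + (W_i cosα_i)·tanφ'] / Σ W_i sinα_i, with Δl_i = b_i / cosα_i.
Slice 1: Δl = 3.0/cos(-5.8°) = 3.015 m; N'_1 = 128·cos(-5.8°) = 127.3; c'Δl = 24.12; W sinα = -12.9
Slice 2: Δl = 1.9/cos5.1° = 1.908 m; N'_2 = 200·cos5.1° = 199.2; c'Δl = 15.26; W sinα = 17.8
Slice 3: Δl = 1.8/cos13.4° = 1.850 m; N'_3 = 263·cos13.4° = 255.8; c'Δl = 14.80; W sinα = 60.9
Slice 4: Δl = 1.2/cos20.3° = 1.279 m; N'_4 = 172·cos20.3° = 161.3; c'Δl = 10.24; W sinα = 59.7
Slice 5: Δl = 2.8/cos30.1° = 3.236 m; N'_5 = 349·cos30.1° = 301.9; c'Δl = 25.89; W sinα = 175.0
Slice 6: Δl = 1.8/cos42.8° = 2.453 m; N'_6 = 164·cos42.8° = 120.3; c'Δl = 19.63; W sinα = 111.4
Slice 7: Δl = 2.3/cos57.0° = 4.223 m; N'_7 = 100·cos57.0° = 54.5; c'Δl = 33.78; W sinα = 83.9
Σc'Δl = 143.7 kN/m; ΣN' = 1220.4 kN/m; ΣW sinα = 495.8 kN/m
Resisting = 143.7 + 1220.4·tan32.6° = 143.7 + 780.5 = 924.2 kN/m
FS = 924.2 / 495.8 = 1.864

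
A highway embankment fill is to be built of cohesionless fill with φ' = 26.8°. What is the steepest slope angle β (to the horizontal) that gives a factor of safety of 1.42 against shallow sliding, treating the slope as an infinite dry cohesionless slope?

β = 19.6°

For an infinite dry cohesionless slope FS = tanφ'/tanβ, so tanβ = tanφ' / FS.
tanβ = tan26.8° / 1.42 = 0.5051 / 1.42 = 0.3557
β = arctan(0.3557) = 19.58°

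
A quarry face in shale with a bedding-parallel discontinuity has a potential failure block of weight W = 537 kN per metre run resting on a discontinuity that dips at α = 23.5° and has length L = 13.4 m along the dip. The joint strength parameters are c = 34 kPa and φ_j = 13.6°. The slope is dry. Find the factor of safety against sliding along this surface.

FS = 2.68

Resolving the block weight along and normal to the plane and applying the Mohr–Coulomb strength on the joint:
N' = W cosα = 537·cos23.5° = 492.5 kN/m
Driving force T = W sinα = 537·sin23.5° = 214.1 kN/m
Resisting force R = c·L + N'·tanφ_j = 34·13.4 + 492.5·tan13.6° = 455.6 + 119.1 = 574.7 kN/m
FS = R / T = 574.7 / 214.1 = 2.684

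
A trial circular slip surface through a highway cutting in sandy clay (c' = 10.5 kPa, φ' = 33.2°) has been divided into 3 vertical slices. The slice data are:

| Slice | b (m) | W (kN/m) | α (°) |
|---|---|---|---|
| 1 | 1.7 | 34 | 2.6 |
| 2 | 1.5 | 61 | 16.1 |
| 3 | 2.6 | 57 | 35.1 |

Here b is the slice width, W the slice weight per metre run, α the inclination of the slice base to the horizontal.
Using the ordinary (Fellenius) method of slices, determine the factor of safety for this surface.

Ordinary method of slices: FS = Σ[c'·Δl_i + (W_i cosα_i)·tanφ'] / Σ W_i sinα_i, with Δl_i = b_i / cosα_i.
Slice 1: Δl = 1.7/cos2.6° = 1.702 m; N'_1 = 34·cos2.6° = 34.0; c'Δl = 17.87; W sinα = 1.5
Slice 2: Δl = 1.5/cos16.1° = 1.561 m; N'_2 = 61·cos16.1° = 58.6; c'Δl = 16.39; W sinα = 16.9
Slice 3: Δl = 2.6/cos35.1° = 3.178 m; N'_3 = 57·cos35.1° = 46.6; c'Δl = 33.37; W sinα = 32.8
Σc'Δl = 67.6 kN/m; ΣN' = 139.2 kN/m; ΣW sinα = 51.2 kN/m
Resisting = 67.6 + 139.2·tan33.2° = 67.6 + 91.1 = 158.7 kN/m
FS = 158.7 / 51.2 = 3.098

FS = 3.10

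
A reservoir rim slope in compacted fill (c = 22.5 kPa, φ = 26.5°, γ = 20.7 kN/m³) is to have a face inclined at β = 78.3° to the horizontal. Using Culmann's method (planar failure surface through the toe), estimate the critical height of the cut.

Culmann's analysis gives the critical failure plane at α_cr = (β + φ)/2 = (78.3 + 26.5)/2 = 52.4°, and the critical height
H_c = (4c/γ) · sinβ cosφ / [1 − cos(β − φ)]
    = (4·22.5/20.7) · sin78.3°·cos26.5° / [1 − cos(51.8°)]
    = 4.348 · 0.9792·0.8949 / [1 − 0.6184]
    = 4.348 · 0.8763 / 0.3816
    = 9.98 m

H_c = 9.98 m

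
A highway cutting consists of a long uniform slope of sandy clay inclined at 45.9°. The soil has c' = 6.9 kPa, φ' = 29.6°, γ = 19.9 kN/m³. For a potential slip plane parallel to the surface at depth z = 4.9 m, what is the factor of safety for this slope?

FS = 0.69

For an infinite slope with a slip plane parallel to the surface (no pore pressure): FS = [c' + γz cos²β tanφ'] / [γz sinβ cosβ].
γz = 19.9·4.9 = 97.51 kN/m²
Numerator = 6.9 + 97.51·cos²45.9°·tan29.6° = 6.9 + 97.51·0.4843·0.5681 = 33.727 kPa
Denominator = 97.51·sin45.9°·cos45.9° = 97.51·0.7181·0.6959 = 48.731 kPa
FS = 33.727 / 48.731 = 0.692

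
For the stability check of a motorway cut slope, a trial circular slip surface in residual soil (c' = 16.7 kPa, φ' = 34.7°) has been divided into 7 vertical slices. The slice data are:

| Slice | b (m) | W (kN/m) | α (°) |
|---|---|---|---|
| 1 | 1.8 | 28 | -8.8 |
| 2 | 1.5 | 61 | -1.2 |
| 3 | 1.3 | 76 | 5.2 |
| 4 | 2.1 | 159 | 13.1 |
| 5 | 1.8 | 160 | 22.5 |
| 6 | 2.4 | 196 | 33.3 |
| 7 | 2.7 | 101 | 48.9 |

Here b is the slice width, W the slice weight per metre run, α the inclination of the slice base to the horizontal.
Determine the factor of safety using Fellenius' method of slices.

FS = 2.64

Ordinary method of slices: FS = Σ[c'·Δl_i + (W_i cosα_i)·tanφ'] / Σ W_i sinα_i, with Δl_i = b_i / cosα_i.
Slice 1: Δl = 1.8/cos(-8.8°) = 1.821 m; N'_1 = 28·cos(-8.8°) = 27.7; c'Δl = 30.42; W sinα = -4.3
Slice 2: Δl = 1.5/cos(-1.2°) = 1.500 m; N'_2 = 61·cos(-1.2°) = 61.0; c'Δl = 25.06; W sinα = -1.3
Slice 3: Δl = 1.3/cos5.2° = 1.305 m; N'_3 = 76·cos5.2° = 75.7; c'Δl = 21.80; W sinα = 6.9
Slice 4: Δl = 2.1/cos13.1° = 2.156 m; N'_4 = 159·cos13.1° = 154.9; c'Δl = 36.01; W sinα = 36.0
Slice 5: Δl = 1.8/cos22.5° = 1.948 m; N'_5 = 160·cos22.5° = 147.8; c'Δl = 32.54; W sinα = 61.2
Slice 6: Δl = 2.4/cos33.3° = 2.871 m; N'_6 = 196·cos33.3° = 163.8; c'Δl = 47.95; W sinα = 107.6
Slice 7: Δl = 2.7/cos48.9° = 4.107 m; N'_7 = 101·cos48.9° = 66.4; c'Δl = 68.59; W sinα = 76.1
Σc'Δl = 262.4 kN/m; ΣN' = 697.2 kN/m; ΣW sinα = 282.3 kN/m
Resisting = 262.4 + 697.2·tan34.7° = 262.4 + 482.8 = 745.2 kN/m
FS = 745.2 / 282.3 = 2.639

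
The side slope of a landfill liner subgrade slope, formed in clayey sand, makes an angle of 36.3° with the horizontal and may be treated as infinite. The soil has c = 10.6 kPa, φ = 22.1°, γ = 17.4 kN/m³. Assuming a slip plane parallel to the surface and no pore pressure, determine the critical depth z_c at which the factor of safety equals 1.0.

z_c = 2.86 m

Setting FS = 1.00 in FS = [c + γz cos²β tanφ] / [γz sinβ cosβ] and solving for z:
z = c / [γ cosβ (FS·sinβ − cosβ·tanφ)]
  = 10.6 / [17.4·cos36.3°·(1.00·sin36.3° − cos36.3°·tan22.1°)]
  = 10.6 / [17.4·0.8059·(1.00·0.5920 − 0.8059·0.4061)]
  = 10.6 / 3.7128 = 2.855 m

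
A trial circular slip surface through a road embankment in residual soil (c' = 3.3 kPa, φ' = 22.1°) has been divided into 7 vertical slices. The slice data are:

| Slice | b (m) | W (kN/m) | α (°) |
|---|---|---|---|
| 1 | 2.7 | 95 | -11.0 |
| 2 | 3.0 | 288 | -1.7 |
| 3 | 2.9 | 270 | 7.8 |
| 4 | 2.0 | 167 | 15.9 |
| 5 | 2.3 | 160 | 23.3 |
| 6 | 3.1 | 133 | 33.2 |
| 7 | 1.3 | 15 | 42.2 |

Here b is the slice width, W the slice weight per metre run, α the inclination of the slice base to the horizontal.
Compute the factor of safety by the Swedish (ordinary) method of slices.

Ordinary method of slices: FS = Σ[c'·Δl_i + (W_i cosα_i)·tanφ'] / Σ W_i sinα_i, with Δl_i = b_i / cosα_i.
Slice 1: Δl = 2.7/cos(-11.0°) = 2.751 m; N'_1 = 95·cos(-11.0°) = 93.3; c'Δl = 9.08; W sinα = -18.1
Slice 2: Δl = 3.0/cos(-1.7°) = 3.001 m; N'_2 = 288·cos(-1.7°) = 287.9; c'Δl = 9.90; W sinα = -8.5
Slice 3: Δl = 2.9/cos7.8° = 2.927 m; N'_3 = 270·cos7.8° = 267.5; c'Δl = 9.66; W sinα = 36.6
Slice 4: Δl = 2.0/cos15.9° = 2.080 m; N'_4 = 167·cos15.9° = 160.6; c'Δl = 6.86; W sinα = 45.8
Slice 5: Δl = 2.3/cos23.3° = 2.504 m; N'_5 = 160·cos23.3° = 147.0; c'Δl = 8.26; W sinα = 63.3
Slice 6: Δl = 3.1/cos33.2° = 3.705 m; N'_6 = 133·cos33.2° = 111.3; c'Δl = 12.23; W sinα = 72.8
Slice 7: Δl = 1.3/cos42.2° = 1.755 m; N'_7 = 15·cos42.2° = 11.1; c'Δl = 5.79; W sinα = 10.1
Σc'Δl = 61.8 kN/m; ΣN' = 1078.6 kN/m; ΣW sinα = 201.9 kN/m
Resisting = 61.8 + 1078.6·tan22.1° = 61.8 + 438.0 = 499.8 kN/m
FS = 499.8 / 201.9 = 2.475

FS = 2.48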